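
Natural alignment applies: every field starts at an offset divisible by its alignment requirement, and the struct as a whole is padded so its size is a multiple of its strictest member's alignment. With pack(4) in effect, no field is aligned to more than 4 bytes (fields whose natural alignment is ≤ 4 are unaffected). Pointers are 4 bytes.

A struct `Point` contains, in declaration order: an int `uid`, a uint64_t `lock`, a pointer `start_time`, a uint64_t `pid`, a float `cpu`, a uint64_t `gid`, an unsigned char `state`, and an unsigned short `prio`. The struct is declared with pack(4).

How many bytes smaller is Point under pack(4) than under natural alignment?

natural layout:
  @0: uid [4B, align 4] → 4
  +4 pad (align 8)
  @8: lock [8B, align 8] → 16
  @16: start_time [4B, align 4] → 20
  +4 pad (align 8)
  @24: pid [8B, align 8] → 32
  @32: cpu [4B, align 4] → 36
  +4 pad (align 8)
  @40: gid [8B, align 8] → 48
  @48: state [1B, align 1] → 49
  +1 pad (align 2)
  @50: prio [2B, align 2] → 52
  +4 tail pad (align 8)
  size 56, align 8
packed(4) layout:
  @0: uid [4B, align 4] → 4
  @4: lock [8B, align 4] → 12
  @12: start_time [4B, align 4] → 16
  @16: pid [8B, align 4] → 24
  @24: cpu [4B, align 4] → 28
  @28: gid [8B, align 4] → 36
  @36: state [1B, align 1] → 37
  +1 pad (align 2)
  @38: prio [2B, align 2] → 40
  size 40, align 4
56 − 40 = 16

16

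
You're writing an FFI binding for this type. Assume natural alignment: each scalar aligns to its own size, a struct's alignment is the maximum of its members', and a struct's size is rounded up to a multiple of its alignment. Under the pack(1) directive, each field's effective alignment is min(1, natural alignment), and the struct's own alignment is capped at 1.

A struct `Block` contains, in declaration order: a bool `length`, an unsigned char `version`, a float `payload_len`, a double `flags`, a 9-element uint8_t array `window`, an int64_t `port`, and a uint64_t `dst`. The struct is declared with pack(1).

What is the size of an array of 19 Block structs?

@0: length [1B, align 1] → 1
@1: version [1B, align 1] → 2
@2: payload_len [4B, align 1] → 6
@6: flags [8B, align 1] → 14
@14: window [9B, align 1] → 23
@23: port [8B, align 1] → 31
@31: dst [8B, align 1] → 39
size 39, align 1
array of 19: 19 × 39 = 741

741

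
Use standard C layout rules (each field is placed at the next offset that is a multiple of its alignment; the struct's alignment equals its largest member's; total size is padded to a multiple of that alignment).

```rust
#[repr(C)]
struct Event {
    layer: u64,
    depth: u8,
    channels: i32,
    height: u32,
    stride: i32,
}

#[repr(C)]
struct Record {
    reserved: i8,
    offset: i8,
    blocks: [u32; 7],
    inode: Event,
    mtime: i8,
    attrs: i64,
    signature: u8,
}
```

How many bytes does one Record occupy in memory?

Event: 0..8  layer  (8B, 8-aligned); 8..9  depth  (1B, 1-aligned); 9..12  -- padding (3B); 12..16  channels  (4B, 4-aligned); 16..20  height  (4B, 4-aligned); 20..24  stride  (4B, 4-aligned); sizeof = 24, alignof = 8
0..1  reserved  (1B, 1-aligned)
1..2  offset  (1B, 1-aligned)
2..4  -- padding (2B)
4..32  blocks  (28B, 4-aligned)
32..56  inode  (24B, 8-aligned)
56..57  mtime  (1B, 1-aligned)
57..64  -- padding (7B)
64..72  attrs  (8B, 8-aligned)
72..73  signature  (1B, 1-aligned)
73..80  -- tail padding (7B)
sizeof = 80, alignof = 8

80 bytes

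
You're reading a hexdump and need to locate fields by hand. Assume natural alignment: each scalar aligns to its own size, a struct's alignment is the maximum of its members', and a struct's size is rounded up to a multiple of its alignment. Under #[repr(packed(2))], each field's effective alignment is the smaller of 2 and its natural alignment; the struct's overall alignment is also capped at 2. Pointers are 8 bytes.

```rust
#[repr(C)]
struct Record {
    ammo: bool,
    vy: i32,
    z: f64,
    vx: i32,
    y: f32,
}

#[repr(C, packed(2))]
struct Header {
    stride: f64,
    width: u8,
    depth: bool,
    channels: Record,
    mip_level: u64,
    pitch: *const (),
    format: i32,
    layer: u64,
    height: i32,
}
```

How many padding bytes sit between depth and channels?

0

Record: @0: ammo [1B, align 1] → 1; +3 pad (align 4); @4: vy [4B, align 4] → 8; @8: z [8B, align 8] → 16; @16: vx [4B, align 4] → 20; @20: y [4B, align 4] → 24; size 24, align 8
@0: stride [8B, align 2] → 8
@8: width [1B, align 1] → 9
@9: depth [1B, align 1] → 10
@10: channels [24B, align 2] → 34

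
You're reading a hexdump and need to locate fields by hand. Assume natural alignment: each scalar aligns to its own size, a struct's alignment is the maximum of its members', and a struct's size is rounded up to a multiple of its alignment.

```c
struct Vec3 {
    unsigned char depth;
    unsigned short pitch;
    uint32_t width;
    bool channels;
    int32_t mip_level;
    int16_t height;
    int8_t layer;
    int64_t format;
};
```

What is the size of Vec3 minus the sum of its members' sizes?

@0: depth [1B, align 1] → 1
+1 pad (align 2)
@2: pitch [2B, align 2] → 4
@4: width [4B, align 4] → 8
@8: channels [1B, align 1] → 9
+3 pad (align 4)
@12: mip_level [4B, align 4] → 16
@16: height [2B, align 2] → 18
@18: layer [1B, align 1] → 19
+5 pad (align 8)
@24: format [8B, align 8] → 32
size 32, align 8
data bytes 23, size 32 → padding 9

9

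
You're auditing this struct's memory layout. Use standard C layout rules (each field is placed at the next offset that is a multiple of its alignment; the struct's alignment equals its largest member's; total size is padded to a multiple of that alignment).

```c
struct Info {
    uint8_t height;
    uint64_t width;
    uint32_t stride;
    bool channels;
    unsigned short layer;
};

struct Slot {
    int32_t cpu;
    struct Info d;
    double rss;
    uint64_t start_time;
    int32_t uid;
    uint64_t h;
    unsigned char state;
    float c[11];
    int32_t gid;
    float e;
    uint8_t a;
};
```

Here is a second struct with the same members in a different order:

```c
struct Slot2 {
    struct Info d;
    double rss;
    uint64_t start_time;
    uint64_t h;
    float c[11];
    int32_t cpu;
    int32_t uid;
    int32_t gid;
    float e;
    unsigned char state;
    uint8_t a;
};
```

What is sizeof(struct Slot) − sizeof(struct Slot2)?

16

Info: 0..1  height  (1B, 1-aligned); 1..8  -- padding (7B); 8..16  width  (8B, 8-aligned); 16..20  stride  (4B, 4-aligned); 20..21  channels  (1B, 1-aligned); 21..22  -- padding (1B); 22..24  layer  (2B, 2-aligned); sizeof = 24, alignof = 8
0..4  cpu  (4B, 4-aligned)
4..8  -- padding (4B)
8..32  d  (24B, 8-aligned)
32..40  rss  (8B, 8-aligned)
40..48  start_time  (8B, 8-aligned)
48..52  uid  (4B, 4-aligned)
52..56  -- padding (4B)
56..64  h  (8B, 8-aligned)
64..65  state  (1B, 1-aligned)
65..68  -- padding (3B)
68..112  c  (44B, 4-aligned)
112..116  gid  (4B, 4-aligned)
116..120  e  (4B, 4-aligned)
120..121  a  (1B, 1-aligned)
121..128  -- tail padding (7B)
sizeof = 128, alignof = 8
— Slot2 —
0..24  d  (24B, 8-aligned)
24..32  rss  (8B, 8-aligned)
32..40  start_time  (8B, 8-aligned)
40..48  h  (8B, 8-aligned)
48..92  c  (44B, 4-aligned)
92..96  cpu  (4B, 4-aligned)
96..100  uid  (4B, 4-aligned)
100..104  gid  (4B, 4-aligned)
104..108  e  (4B, 4-aligned)
108..109  state  (1B, 1-aligned)
109..110  a  (1B, 1-aligned)
110..112  -- tail padding (2B)
sizeof = 112, alignof = 8
128 − 112 = 16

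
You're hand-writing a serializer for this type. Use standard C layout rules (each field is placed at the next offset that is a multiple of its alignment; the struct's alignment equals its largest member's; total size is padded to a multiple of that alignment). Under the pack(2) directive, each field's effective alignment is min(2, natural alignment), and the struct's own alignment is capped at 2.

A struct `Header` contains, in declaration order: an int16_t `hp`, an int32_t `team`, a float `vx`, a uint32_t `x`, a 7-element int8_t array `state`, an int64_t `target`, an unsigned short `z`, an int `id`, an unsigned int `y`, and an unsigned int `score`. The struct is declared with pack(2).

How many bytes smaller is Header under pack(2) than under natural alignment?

natural layout:
  @0: hp [2B, align 2] → 2
  +2 pad (align 4)
  @4: team [4B, align 4] → 8
  @8: vx [4B, align 4] → 12
  @12: x [4B, align 4] → 16
  @16: state [7B, align 1] → 23
  +1 pad (align 8)
  @24: target [8B, align 8] → 32
  @32: z [2B, align 2] → 34
  +2 pad (align 4)
  @36: id [4B, align 4] → 40
  @40: y [4B, align 4] → 44
  @44: score [4B, align 4] → 48
  size 48, align 8
packed(2) layout:
  @0: hp [2B, align 2] → 2
  @2: team [4B, align 2] → 6
  @6: vx [4B, align 2] → 10
  @10: x [4B, align 2] → 14
  @14: state [7B, align 1] → 21
  +1 pad (align 2)
  @22: target [8B, align 2] → 30
  @30: z [2B, align 2] → 32
  @32: id [4B, align 2] → 36
  @36: y [4B, align 2] → 40
  @40: score [4B, align 2] → 44
  size 44, align 2
48 − 44 = 4

4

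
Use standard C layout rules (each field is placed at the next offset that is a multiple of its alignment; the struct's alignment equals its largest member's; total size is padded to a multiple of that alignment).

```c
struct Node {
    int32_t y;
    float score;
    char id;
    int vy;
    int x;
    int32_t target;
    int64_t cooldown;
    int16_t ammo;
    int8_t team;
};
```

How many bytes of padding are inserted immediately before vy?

3

0..4  y  (4B, 4-aligned)
4..8  score  (4B, 4-aligned)
8..9  id  (1B, 1-aligned)
9..12  -- padding (3B)
12..16  vy  (4B, 4-aligned)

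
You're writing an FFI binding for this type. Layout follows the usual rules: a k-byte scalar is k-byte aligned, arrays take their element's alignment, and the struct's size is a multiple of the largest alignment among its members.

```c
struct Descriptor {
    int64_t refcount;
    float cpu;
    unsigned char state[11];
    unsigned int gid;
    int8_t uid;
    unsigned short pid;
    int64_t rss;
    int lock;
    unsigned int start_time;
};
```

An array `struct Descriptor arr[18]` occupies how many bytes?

@0: refcount [8B, align 8] → 8
@8: cpu [4B, align 4] → 12
@12: state [11B, align 1] → 23
+1 pad (align 4)
@24: gid [4B, align 4] → 28
@28: uid [1B, align 1] → 29
+1 pad (align 2)
@30: pid [2B, align 2] → 32
@32: rss [8B, align 8] → 40
@40: lock [4B, align 4] → 44
@44: start_time [4B, align 4] → 48
size 48, align 8
array of 18: 18 × 48 = 864

864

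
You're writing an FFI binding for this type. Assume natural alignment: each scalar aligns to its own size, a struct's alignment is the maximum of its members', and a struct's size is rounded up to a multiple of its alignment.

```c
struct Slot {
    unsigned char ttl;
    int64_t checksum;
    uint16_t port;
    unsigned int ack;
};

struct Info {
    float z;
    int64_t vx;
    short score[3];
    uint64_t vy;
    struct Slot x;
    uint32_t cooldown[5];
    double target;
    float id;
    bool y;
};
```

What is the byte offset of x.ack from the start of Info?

Slot: 0..1  ttl  (1B, 1-aligned); 1..8  -- padding (7B); 8..16  checksum  (8B, 8-aligned); 16..18  port  (2B, 2-aligned); 18..20  -- padding (2B); 20..24  ack  (4B, 4-aligned); sizeof = 24, alignof = 8
0..4  z  (4B, 4-aligned)
4..8  -- padding (4B)
8..16  vx  (8B, 8-aligned)
16..22  score  (6B, 2-aligned)
22..24  -- padding (2B)
24..32  vy  (8B, 8-aligned)
32..56  x  (24B, 8-aligned)
within Slot: ack at 20
32 + 20 = 52

52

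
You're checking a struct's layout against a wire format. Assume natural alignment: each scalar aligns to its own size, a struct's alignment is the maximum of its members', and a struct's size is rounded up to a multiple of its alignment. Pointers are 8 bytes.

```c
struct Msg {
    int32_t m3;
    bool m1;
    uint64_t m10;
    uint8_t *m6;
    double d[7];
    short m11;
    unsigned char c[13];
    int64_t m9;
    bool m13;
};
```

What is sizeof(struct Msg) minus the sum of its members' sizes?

m3 at 0 (size 4, align 4) → ends 4
m1 at 4 (size 1, align 1) → ends 5
pad 3 to align 8 for m10
m10 at 8 (size 8, align 8) → ends 16
m6 at 16 (size 8, align 8) → ends 24
d at 24 (size 56, align 8) → ends 80
m11 at 80 (size 2, align 2) → ends 82
c at 82 (size 13, align 1) → ends 95
pad 1 to align 8 for m9
m9 at 96 (size 8, align 8) → ends 104
m13 at 104 (size 1, align 1) → ends 105
tail pad 7 to reach multiple of 8
total 112 bytes, alignment 8
data bytes 101, size 112 → padding 11

11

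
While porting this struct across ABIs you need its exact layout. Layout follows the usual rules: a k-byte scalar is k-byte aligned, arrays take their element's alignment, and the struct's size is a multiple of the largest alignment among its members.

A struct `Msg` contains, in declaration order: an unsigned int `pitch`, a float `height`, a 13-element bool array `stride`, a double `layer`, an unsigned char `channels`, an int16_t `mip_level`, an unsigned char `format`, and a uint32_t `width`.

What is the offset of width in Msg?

0..4  pitch  (4B, 4-aligned)
4..8  height  (4B, 4-aligned)
8..21  stride  (13B, 1-aligned)
21..24  -- padding (3B)
24..32  layer  (8B, 8-aligned)
32..33  channels  (1B, 1-aligned)
33..34  -- padding (1B)
34..36  mip_level  (2B, 2-aligned)
36..37  format  (1B, 1-aligned)
37..40  -- padding (3B)
40..44  width  (4B, 4-aligned)

40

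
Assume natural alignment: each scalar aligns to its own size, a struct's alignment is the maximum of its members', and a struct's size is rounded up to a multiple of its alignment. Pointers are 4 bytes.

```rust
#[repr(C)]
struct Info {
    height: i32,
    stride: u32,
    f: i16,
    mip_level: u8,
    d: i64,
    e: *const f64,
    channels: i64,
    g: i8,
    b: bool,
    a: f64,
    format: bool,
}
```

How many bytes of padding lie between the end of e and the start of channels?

@0: height [4B, align 4] → 4
@4: stride [4B, align 4] → 8
@8: f [2B, align 2] → 10
@10: mip_level [1B, align 1] → 11
+5 pad (align 8)
@16: d [8B, align 8] → 24
@24: e [4B, align 4] → 28
+4 pad (align 8)
@32: channels [8B, align 8] → 40

4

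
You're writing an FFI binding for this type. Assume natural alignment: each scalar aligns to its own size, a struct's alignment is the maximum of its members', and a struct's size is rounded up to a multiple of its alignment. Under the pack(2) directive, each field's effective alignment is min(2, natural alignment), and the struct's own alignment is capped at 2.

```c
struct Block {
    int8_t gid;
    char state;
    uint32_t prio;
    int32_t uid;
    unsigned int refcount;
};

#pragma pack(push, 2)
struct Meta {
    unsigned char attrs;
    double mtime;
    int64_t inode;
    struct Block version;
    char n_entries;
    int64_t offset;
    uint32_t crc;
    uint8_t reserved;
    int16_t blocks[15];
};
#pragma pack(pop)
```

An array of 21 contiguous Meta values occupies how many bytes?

1680

Block: 0..1  gid  (1B, 1-aligned); 1..2  state  (1B, 1-aligned); 2..4  -- padding (2B); 4..8  prio  (4B, 4-aligned); 8..12  uid  (4B, 4-aligned); 12..16  refcount  (4B, 4-aligned); sizeof = 16, alignof = 4
0..1  attrs  (1B, 1-aligned)
1..2  -- padding (1B)
2..10  mtime  (8B, 2-aligned)
10..18  inode  (8B, 2-aligned)
18..34  version  (16B, 2-aligned)
34..35  n_entries  (1B, 1-aligned)
35..36  -- padding (1B)
36..44  offset  (8B, 2-aligned)
44..48  crc  (4B, 2-aligned)
48..49  reserved  (1B, 1-aligned)
49..50  -- padding (1B)
50..80  blocks  (30B, 2-aligned)
sizeof = 80, alignof = 2
array of 21: 21 × 80 = 1680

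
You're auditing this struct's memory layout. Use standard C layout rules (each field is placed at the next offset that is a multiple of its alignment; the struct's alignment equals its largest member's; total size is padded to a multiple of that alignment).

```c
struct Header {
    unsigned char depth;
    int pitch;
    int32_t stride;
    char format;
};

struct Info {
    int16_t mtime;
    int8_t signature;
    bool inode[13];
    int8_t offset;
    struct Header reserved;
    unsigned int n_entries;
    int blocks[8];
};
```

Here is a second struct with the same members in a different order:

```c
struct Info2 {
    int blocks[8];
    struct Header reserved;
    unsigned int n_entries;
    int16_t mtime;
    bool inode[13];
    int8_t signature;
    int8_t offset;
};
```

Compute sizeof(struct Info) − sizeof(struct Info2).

0

Header: @0: depth [1B, align 1] → 1; +3 pad (align 4); @4: pitch [4B, align 4] → 8; @8: stride [4B, align 4] → 12; @12: format [1B, align 1] → 13; +3 tail pad (align 4); size 16, align 4
@0: mtime [2B, align 2] → 2
@2: signature [1B, align 1] → 3
@3: inode [13B, align 1] → 16
@16: offset [1B, align 1] → 17
+3 pad (align 4)
@20: reserved [16B, align 4] → 36
@36: n_entries [4B, align 4] → 40
@40: blocks [32B, align 4] → 72
size 72, align 4
— Info2 —
@0: blocks [32B, align 4] → 32
@32: reserved [16B, align 4] → 48
@48: n_entries [4B, align 4] → 52
@52: mtime [2B, align 2] → 54
@54: inode [13B, align 1] → 67
@67: signature [1B, align 1] → 68
@68: offset [1B, align 1] → 69
+3 tail pad (align 4)
size 72, align 4
72 − 72 = 0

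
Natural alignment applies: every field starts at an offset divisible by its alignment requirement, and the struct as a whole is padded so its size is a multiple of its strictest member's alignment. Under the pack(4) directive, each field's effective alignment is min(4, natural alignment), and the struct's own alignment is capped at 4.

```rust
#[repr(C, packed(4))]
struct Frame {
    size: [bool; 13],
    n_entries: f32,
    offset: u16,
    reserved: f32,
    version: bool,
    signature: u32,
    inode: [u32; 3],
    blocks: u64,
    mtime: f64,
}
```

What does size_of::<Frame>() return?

64

@0: size [13B, align 1] → 13
+3 pad (align 4)
@16: n_entries [4B, align 4] → 20
@20: offset [2B, align 2] → 22
+2 pad (align 4)
@24: reserved [4B, align 4] → 28
@28: version [1B, align 1] → 29
+3 pad (align 4)
@32: signature [4B, align 4] → 36
@36: inode [12B, align 4] → 48
@48: blocks [8B, align 4] → 56
@56: mtime [8B, align 4] → 64
size 64, align 4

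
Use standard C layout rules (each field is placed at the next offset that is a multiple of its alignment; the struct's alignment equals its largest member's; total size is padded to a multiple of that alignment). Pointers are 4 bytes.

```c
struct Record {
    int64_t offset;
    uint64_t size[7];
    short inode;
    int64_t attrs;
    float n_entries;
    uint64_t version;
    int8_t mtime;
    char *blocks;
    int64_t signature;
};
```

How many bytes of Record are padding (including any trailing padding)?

13

offset at 0 (size 8, align 8) → ends 8
size at 8 (size 56, align 8) → ends 64
inode at 64 (size 2, align 2) → ends 66
pad 6 to align 8 for attrs
attrs at 72 (size 8, align 8) → ends 80
n_entries at 80 (size 4, align 4) → ends 84
pad 4 to align 8 for version
version at 88 (size 8, align 8) → ends 96
mtime at 96 (size 1, align 1) → ends 97
pad 3 to align 4 for blocks
blocks at 100 (size 4, align 4) → ends 104
signature at 104 (size 8, align 8) → ends 112
total 112 bytes, alignment 8
data bytes 99, size 112 → padding 13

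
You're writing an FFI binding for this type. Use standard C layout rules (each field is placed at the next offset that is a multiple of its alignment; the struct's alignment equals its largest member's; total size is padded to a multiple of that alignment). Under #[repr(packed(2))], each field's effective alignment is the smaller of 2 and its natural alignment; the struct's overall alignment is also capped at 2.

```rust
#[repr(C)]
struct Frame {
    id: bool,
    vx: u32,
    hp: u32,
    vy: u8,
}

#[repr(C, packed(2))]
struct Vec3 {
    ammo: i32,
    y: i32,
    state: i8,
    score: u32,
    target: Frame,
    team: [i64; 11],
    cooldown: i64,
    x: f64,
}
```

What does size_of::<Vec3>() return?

Frame: id at 0 (size 1, align 1) → ends 1; pad 3 to align 4 for vx; vx at 4 (size 4, align 4) → ends 8; hp at 8 (size 4, align 4) → ends 12; vy at 12 (size 1, align 1) → ends 13; tail pad 3 to reach multiple of 4; total 16 bytes, alignment 4
ammo at 0 (size 4, align 2) → ends 4
y at 4 (size 4, align 2) → ends 8
state at 8 (size 1, align 1) → ends 9
pad 1 to align 2 for score
score at 10 (size 4, align 2) → ends 14
target at 14 (size 16, align 2) → ends 30
team at 30 (size 88, align 2) → ends 118
cooldown at 118 (size 8, align 2) → ends 126
x at 126 (size 8, align 2) → ends 134
total 134 bytes, alignment 2

134 bytes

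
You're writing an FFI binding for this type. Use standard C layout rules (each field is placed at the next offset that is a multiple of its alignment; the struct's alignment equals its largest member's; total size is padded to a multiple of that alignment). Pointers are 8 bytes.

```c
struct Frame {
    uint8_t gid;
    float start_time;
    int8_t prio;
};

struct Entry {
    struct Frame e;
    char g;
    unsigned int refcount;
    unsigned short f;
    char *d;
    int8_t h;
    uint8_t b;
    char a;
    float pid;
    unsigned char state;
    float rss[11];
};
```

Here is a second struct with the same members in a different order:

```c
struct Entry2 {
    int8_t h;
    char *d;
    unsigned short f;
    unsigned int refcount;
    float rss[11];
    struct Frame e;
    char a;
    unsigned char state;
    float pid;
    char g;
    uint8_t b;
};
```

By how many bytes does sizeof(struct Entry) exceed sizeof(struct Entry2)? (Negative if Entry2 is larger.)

Frame: gid at 0 (size 1, align 1) → ends 1; pad 3 to align 4 for start_time; start_time at 4 (size 4, align 4) → ends 8; prio at 8 (size 1, align 1) → ends 9; tail pad 3 to reach multiple of 4; total 12 bytes, alignment 4
e at 0 (size 12, align 4) → ends 12
g at 12 (size 1, align 1) → ends 13
pad 3 to align 4 for refcount
refcount at 16 (size 4, align 4) → ends 20
f at 20 (size 2, align 2) → ends 22
pad 2 to align 8 for d
d at 24 (size 8, align 8) → ends 32
h at 32 (size 1, align 1) → ends 33
b at 33 (size 1, align 1) → ends 34
a at 34 (size 1, align 1) → ends 35
pad 1 to align 4 for pid
pid at 36 (size 4, align 4) → ends 40
state at 40 (size 1, align 1) → ends 41
pad 3 to align 4 for rss
rss at 44 (size 44, align 4) → ends 88
total 88 bytes, alignment 8
— Entry2 —
h at 0 (size 1, align 1) → ends 1
pad 7 to align 8 for d
d at 8 (size 8, align 8) → ends 16
f at 16 (size 2, align 2) → ends 18
pad 2 to align 4 for refcount
refcount at 20 (size 4, align 4) → ends 24
rss at 24 (size 44, align 4) → ends 68
e at 68 (size 12, align 4) → ends 80
a at 80 (size 1, align 1) → ends 81
state at 81 (size 1, align 1) → ends 82
pad 2 to align 4 for pid
pid at 84 (size 4, align 4) → ends 88
g at 88 (size 1, align 1) → ends 89
b at 89 (size 1, align 1) → ends 90
tail pad 6 to reach multiple of 8
total 96 bytes, alignment 8
88 − 96 = -8

-8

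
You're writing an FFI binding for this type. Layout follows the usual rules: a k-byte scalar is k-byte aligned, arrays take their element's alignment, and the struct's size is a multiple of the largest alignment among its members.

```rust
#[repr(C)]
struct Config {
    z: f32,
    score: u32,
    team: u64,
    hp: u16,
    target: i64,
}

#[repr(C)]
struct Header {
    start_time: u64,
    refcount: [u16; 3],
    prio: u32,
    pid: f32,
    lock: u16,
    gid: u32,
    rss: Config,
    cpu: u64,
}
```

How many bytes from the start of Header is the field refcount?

Config: 0..4  z  (4B, 4-aligned); 4..8  score  (4B, 4-aligned); 8..16  team  (8B, 8-aligned); 16..18  hp  (2B, 2-aligned); 18..24  -- padding (6B); 24..32  target  (8B, 8-aligned); sizeof = 32, alignof = 8
0..8  start_time  (8B, 8-aligned)
8..14  refcount  (6B, 2-aligned)

8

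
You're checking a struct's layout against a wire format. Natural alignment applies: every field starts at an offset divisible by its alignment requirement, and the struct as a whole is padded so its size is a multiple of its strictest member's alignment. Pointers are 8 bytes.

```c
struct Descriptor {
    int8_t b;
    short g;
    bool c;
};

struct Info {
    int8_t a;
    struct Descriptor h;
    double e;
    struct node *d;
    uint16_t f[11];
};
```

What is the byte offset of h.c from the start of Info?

6

Descriptor: @0: b [1B, align 1] → 1; +1 pad (align 2); @2: g [2B, align 2] → 4; @4: c [1B, align 1] → 5; +1 tail pad (align 2); size 6, align 2
@0: a [1B, align 1] → 1
+1 pad (align 2)
@2: h [6B, align 2] → 8
within Descriptor: c at 4
2 + 4 = 6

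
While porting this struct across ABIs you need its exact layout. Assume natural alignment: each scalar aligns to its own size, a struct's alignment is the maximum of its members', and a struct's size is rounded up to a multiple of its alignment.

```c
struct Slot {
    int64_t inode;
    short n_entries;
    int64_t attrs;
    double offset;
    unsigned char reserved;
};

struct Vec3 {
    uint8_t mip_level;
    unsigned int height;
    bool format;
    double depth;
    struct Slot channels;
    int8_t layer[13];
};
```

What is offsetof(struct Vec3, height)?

Slot: @0: inode [8B, align 8] → 8; @8: n_entries [2B, align 2] → 10; +6 pad (align 8); @16: attrs [8B, align 8] → 24; @24: offset [8B, align 8] → 32; @32: reserved [1B, align 1] → 33; +7 tail pad (align 8); size 40, align 8
@0: mip_level [1B, align 1] → 1
+3 pad (align 4)
@4: height [4B, align 4] → 8

4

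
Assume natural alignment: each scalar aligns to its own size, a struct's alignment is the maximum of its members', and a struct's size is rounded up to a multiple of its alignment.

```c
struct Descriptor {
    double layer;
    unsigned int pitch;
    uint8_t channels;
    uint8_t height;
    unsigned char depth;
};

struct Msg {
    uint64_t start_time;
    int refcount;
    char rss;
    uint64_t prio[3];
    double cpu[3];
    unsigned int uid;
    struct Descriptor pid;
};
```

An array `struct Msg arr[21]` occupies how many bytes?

1848

Descriptor: @0: layer [8B, align 8] → 8; @8: pitch [4B, align 4] → 12; @12: channels [1B, align 1] → 13; @13: height [1B, align 1] → 14; @14: depth [1B, align 1] → 15; +1 tail pad (align 8); size 16, align 8
@0: start_time [8B, align 8] → 8
@8: refcount [4B, align 4] → 12
@12: rss [1B, align 1] → 13
+3 pad (align 8)
@16: prio [24B, align 8] → 40
@40: cpu [24B, align 8] → 64
@64: uid [4B, align 4] → 68
+4 pad (align 8)
@72: pid [16B, align 8] → 88
size 88, align 8
array of 21: 21 × 88 = 1848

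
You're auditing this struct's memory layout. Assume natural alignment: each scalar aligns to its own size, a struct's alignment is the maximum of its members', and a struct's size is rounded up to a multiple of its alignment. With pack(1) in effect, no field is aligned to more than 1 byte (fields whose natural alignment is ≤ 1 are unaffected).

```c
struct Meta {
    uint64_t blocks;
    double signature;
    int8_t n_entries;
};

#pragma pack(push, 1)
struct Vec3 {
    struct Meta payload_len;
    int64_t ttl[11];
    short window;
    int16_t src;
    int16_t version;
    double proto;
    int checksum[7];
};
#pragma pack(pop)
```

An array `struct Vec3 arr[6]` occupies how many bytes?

Meta: blocks at 0 (size 8, align 8) → ends 8; signature at 8 (size 8, align 8) → ends 16; n_entries at 16 (size 1, align 1) → ends 17; tail pad 7 to reach multiple of 8; total 24 bytes, alignment 8
payload_len at 0 (size 24, align 1) → ends 24
ttl at 24 (size 88, align 1) → ends 112
window at 112 (size 2, align 1) → ends 114
src at 114 (size 2, align 1) → ends 116
version at 116 (size 2, align 1) → ends 118
proto at 118 (size 8, align 1) → ends 126
checksum at 126 (size 28, align 1) → ends 154
total 154 bytes, alignment 1
array of 6: 6 × 154 = 924

924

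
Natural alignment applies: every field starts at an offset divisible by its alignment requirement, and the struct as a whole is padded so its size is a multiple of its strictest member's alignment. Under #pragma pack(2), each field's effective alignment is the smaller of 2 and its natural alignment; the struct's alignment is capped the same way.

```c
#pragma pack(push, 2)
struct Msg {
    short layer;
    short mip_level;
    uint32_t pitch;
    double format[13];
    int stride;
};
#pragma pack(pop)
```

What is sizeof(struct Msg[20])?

@0: layer [2B, align 2] → 2
@2: mip_level [2B, align 2] → 4
@4: pitch [4B, align 2] → 8
@8: format [104B, align 2] → 112
@112: stride [4B, align 2] → 116
size 116, align 2
array of 20: 20 × 116 = 2320

2320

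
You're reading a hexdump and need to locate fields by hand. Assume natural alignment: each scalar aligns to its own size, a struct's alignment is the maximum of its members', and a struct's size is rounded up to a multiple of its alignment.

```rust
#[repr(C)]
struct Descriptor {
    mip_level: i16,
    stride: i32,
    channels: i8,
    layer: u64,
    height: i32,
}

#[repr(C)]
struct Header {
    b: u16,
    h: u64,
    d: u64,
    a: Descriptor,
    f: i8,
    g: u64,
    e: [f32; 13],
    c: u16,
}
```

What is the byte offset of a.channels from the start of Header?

Descriptor: mip_level at 0 (size 2, align 2) → ends 2; pad 2 to align 4 for stride; stride at 4 (size 4, align 4) → ends 8; channels at 8 (size 1, align 1) → ends 9; pad 7 to align 8 for layer; layer at 16 (size 8, align 8) → ends 24; height at 24 (size 4, align 4) → ends 28; tail pad 4 to reach multiple of 8; total 32 bytes, alignment 8
b at 0 (size 2, align 2) → ends 2
pad 6 to align 8 for h
h at 8 (size 8, align 8) → ends 16
d at 16 (size 8, align 8) → ends 24
a at 24 (size 32, align 8) → ends 56
within Descriptor: channels at 8
24 + 8 = 32

32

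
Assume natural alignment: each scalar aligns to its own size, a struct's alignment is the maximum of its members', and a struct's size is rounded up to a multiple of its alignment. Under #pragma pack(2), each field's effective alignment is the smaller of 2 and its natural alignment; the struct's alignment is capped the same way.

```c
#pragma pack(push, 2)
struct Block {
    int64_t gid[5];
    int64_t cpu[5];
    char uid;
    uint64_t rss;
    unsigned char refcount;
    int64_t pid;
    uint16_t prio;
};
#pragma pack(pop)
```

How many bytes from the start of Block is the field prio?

100

0..40  gid  (40B, 2-aligned)
40..80  cpu  (40B, 2-aligned)
80..81  uid  (1B, 1-aligned)
81..82  -- padding (1B)
82..90  rss  (8B, 2-aligned)
90..91  refcount  (1B, 1-aligned)
91..92  -- padding (1B)
92..100  pid  (8B, 2-aligned)
100..102  prio  (2B, 2-aligned)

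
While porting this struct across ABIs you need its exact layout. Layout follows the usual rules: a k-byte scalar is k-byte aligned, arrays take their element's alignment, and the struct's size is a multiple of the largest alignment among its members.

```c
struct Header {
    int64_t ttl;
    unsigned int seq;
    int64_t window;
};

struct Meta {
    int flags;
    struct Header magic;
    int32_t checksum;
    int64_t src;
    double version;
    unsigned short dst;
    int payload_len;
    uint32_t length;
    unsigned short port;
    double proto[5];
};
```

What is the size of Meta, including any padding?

112 bytes

Header: @0: ttl [8B, align 8] → 8; @8: seq [4B, align 4] → 12; +4 pad (align 8); @16: window [8B, align 8] → 24; size 24, align 8
@0: flags [4B, align 4] → 4
+4 pad (align 8)
@8: magic [24B, align 8] → 32
@32: checksum [4B, align 4] → 36
+4 pad (align 8)
@40: src [8B, align 8] → 48
@48: version [8B, align 8] → 56
@56: dst [2B, align 2] → 58
+2 pad (align 4)
@60: payload_len [4B, align 4] → 64
@64: length [4B, align 4] → 68
@68: port [2B, align 2] → 70
+2 pad (align 8)
@72: proto [40B, align 8] → 112
size 112, align 8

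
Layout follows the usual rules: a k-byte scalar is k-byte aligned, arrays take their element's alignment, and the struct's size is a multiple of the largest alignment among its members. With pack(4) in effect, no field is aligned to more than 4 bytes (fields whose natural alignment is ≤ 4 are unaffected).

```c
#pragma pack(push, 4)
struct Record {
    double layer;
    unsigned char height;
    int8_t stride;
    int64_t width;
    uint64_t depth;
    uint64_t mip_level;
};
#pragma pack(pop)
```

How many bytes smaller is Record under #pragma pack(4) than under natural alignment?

natural layout:
  layer at 0 (size 8, align 8) → ends 8
  height at 8 (size 1, align 1) → ends 9
  stride at 9 (size 1, align 1) → ends 10
  pad 6 to align 8 for width
  width at 16 (size 8, align 8) → ends 24
  depth at 24 (size 8, align 8) → ends 32
  mip_level at 32 (size 8, align 8) → ends 40
  total 40 bytes, alignment 8
packed(4) layout:
  layer at 0 (size 8, align 4) → ends 8
  height at 8 (size 1, align 1) → ends 9
  stride at 9 (size 1, align 1) → ends 10
  pad 2 to align 4 for width
  width at 12 (size 8, align 4) → ends 20
  depth at 20 (size 8, align 4) → ends 28
  mip_level at 28 (size 8, align 4) → ends 36
  total 36 bytes, alignment 4
40 − 36 = 4

4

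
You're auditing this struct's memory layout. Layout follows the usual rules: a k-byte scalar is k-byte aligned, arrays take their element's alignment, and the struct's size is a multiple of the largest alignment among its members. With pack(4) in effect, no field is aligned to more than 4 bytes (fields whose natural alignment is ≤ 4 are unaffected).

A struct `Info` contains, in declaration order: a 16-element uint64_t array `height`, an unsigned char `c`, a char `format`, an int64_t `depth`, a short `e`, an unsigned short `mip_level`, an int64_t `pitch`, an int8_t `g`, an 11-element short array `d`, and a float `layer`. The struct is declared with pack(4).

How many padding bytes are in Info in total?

3

height at 0 (size 128, align 4) → ends 128
c at 128 (size 1, align 1) → ends 129
format at 129 (size 1, align 1) → ends 130
pad 2 to align 4 for depth
depth at 132 (size 8, align 4) → ends 140
e at 140 (size 2, align 2) → ends 142
mip_level at 142 (size 2, align 2) → ends 144
pitch at 144 (size 8, align 4) → ends 152
g at 152 (size 1, align 1) → ends 153
pad 1 to align 2 for d
d at 154 (size 22, align 2) → ends 176
layer at 176 (size 4, align 4) → ends 180
total 180 bytes, alignment 4
data bytes 177, size 180 → padding 3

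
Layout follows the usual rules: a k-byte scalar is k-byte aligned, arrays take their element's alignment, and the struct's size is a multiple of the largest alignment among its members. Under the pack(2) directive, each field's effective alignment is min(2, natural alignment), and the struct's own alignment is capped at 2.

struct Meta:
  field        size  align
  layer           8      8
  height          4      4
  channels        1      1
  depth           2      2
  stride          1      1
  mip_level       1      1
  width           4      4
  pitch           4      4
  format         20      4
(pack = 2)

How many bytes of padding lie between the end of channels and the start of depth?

1

layer at 0 (size 8, align 2) → ends 8
height at 8 (size 4, align 2) → ends 12
channels at 12 (size 1, align 1) → ends 13
pad 1 to align 2 for depth
depth at 14 (size 2, align 2) → ends 16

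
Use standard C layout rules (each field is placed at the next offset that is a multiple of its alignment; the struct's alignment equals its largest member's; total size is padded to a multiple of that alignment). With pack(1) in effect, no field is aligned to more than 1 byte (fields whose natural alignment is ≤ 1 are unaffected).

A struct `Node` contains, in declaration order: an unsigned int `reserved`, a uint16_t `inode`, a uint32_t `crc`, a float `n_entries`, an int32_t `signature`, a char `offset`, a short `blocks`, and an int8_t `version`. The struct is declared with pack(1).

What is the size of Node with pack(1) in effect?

reserved at 0 (size 4, align 1) → ends 4
inode at 4 (size 2, align 1) → ends 6
crc at 6 (size 4, align 1) → ends 10
n_entries at 10 (size 4, align 1) → ends 14
signature at 14 (size 4, align 1) → ends 18
offset at 18 (size 1, align 1) → ends 19
blocks at 19 (size 2, align 1) → ends 21
version at 21 (size 1, align 1) → ends 22
total 22 bytes, alignment 1

22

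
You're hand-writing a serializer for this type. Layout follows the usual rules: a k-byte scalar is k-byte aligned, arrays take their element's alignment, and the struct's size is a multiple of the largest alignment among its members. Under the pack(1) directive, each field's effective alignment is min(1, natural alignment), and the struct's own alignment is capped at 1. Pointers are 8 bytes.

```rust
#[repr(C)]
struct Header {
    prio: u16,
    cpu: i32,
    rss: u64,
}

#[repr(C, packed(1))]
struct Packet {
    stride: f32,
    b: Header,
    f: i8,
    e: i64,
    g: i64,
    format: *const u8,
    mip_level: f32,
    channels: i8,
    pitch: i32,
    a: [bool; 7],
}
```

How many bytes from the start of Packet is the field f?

20

Header: 0..2  prio  (2B, 2-aligned); 2..4  -- padding (2B); 4..8  cpu  (4B, 4-aligned); 8..16  rss  (8B, 8-aligned); sizeof = 16, alignof = 8
0..4  stride  (4B, 1-aligned)
4..20  b  (16B, 1-aligned)
20..21  f  (1B, 1-aligned)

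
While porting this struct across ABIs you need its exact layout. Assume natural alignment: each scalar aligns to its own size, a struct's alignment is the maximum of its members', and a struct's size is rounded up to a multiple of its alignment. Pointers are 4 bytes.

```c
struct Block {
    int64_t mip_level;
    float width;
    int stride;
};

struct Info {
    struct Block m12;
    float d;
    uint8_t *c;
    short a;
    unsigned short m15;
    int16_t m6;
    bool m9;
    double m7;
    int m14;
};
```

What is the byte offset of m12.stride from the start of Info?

12

Block: mip_level at 0 (size 8, align 8) → ends 8; width at 8 (size 4, align 4) → ends 12; stride at 12 (size 4, align 4) → ends 16; total 16 bytes, alignment 8
m12 at 0 (size 16, align 8) → ends 16
within Block: stride at 12
0 + 12 = 12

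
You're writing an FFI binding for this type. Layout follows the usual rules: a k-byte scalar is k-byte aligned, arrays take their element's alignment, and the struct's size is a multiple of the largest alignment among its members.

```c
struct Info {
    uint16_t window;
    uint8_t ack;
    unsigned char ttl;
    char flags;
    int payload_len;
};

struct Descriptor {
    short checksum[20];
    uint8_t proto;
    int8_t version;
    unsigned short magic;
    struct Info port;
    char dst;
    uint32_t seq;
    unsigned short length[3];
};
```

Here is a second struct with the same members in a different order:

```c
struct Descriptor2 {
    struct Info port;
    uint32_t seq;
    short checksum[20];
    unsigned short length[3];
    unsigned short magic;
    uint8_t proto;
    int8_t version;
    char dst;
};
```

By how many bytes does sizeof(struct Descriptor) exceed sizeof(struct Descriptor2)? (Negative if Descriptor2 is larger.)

4

Info: window at 0 (size 2, align 2) → ends 2; ack at 2 (size 1, align 1) → ends 3; ttl at 3 (size 1, align 1) → ends 4; flags at 4 (size 1, align 1) → ends 5; pad 3 to align 4 for payload_len; payload_len at 8 (size 4, align 4) → ends 12; total 12 bytes, alignment 4
checksum at 0 (size 40, align 2) → ends 40
proto at 40 (size 1, align 1) → ends 41
version at 41 (size 1, align 1) → ends 42
magic at 42 (size 2, align 2) → ends 44
port at 44 (size 12, align 4) → ends 56
dst at 56 (size 1, align 1) → ends 57
pad 3 to align 4 for seq
seq at 60 (size 4, align 4) → ends 64
length at 64 (size 6, align 2) → ends 70
tail pad 2 to reach multiple of 4
total 72 bytes, alignment 4
— Descriptor2 —
port at 0 (size 12, align 4) → ends 12
seq at 12 (size 4, align 4) → ends 16
checksum at 16 (size 40, align 2) → ends 56
length at 56 (size 6, align 2) → ends 62
magic at 62 (size 2, align 2) → ends 64
proto at 64 (size 1, align 1) → ends 65
version at 65 (size 1, align 1) → ends 66
dst at 66 (size 1, align 1) → ends 67
tail pad 1 to reach multiple of 4
total 68 bytes, alignment 4
72 − 68 = 4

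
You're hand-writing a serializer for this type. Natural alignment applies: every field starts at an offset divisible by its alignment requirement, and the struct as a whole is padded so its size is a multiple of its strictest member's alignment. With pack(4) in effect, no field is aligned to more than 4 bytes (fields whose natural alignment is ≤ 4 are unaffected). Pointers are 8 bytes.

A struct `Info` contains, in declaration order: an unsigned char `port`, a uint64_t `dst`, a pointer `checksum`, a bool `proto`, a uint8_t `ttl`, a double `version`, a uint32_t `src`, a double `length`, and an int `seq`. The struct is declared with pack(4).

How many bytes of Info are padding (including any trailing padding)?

0..1  port  (1B, 1-aligned)
1..4  -- padding (3B)
4..12  dst  (8B, 4-aligned)
12..20  checksum  (8B, 4-aligned)
20..21  proto  (1B, 1-aligned)
21..22  ttl  (1B, 1-aligned)
22..24  -- padding (2B)
24..32  version  (8B, 4-aligned)
32..36  src  (4B, 4-aligned)
36..44  length  (8B, 4-aligned)
44..48  seq  (4B, 4-aligned)
sizeof = 48, alignof = 4
data bytes 43, size 48 → padding 5

5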